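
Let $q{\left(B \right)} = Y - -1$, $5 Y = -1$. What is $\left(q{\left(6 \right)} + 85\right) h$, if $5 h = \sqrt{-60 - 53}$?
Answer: $\frac{429 i \sqrt{113}}{25} \approx 182.41 i$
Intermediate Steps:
$Y = - \frac{1}{5}$ ($Y = \frac{1}{5} \left(-1\right) = - \frac{1}{5} \approx -0.2$)
$h = \frac{i \sqrt{113}}{5}$ ($h = \frac{\sqrt{-60 - 53}}{5} = \frac{\sqrt{-113}}{5} = \frac{i \sqrt{113}}{5} \approx 2.126 i$)
$q{\left(B \right)} = \frac{4}{5}$ ($q{\left(B \right)} = - \frac{1}{5} - -1 = - \frac{1}{5} + 1 = \frac{4}{5}$)
$\left(q{\left(6 \right)} + 85\right) h = \left(\frac{4}{5} + 85\right) \frac{i \sqrt{113}}{5} = \frac{429 \frac{i \sqrt{113}}{5}}{5} = \frac{429 i \sqrt{113}}{25}$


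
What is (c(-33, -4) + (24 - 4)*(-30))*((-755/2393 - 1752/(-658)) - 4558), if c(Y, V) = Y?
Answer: 2270350622949/787297 ≈ 2.8837e+6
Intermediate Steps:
(c(-33, -4) + (24 - 4)*(-30))*((-755/2393 - 1752/(-658)) - 4558) = (-33 + (24 - 4)*(-30))*((-755/2393 - 1752/(-658)) - 4558) = (-33 + 20*(-30))*((-755*1/2393 - 1752*(-1/658)) - 4558) = (-33 - 600)*((-755/2393 + 876/329) - 4558) = -633*(1847873/787297 - 4558) = -633*(-3586651853/787297) = 2270350622949/787297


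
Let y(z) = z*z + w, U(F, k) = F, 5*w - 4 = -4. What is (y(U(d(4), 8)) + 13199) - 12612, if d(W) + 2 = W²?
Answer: 783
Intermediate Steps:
w = 0 (w = ⅘ + (⅕)*(-4) = ⅘ - ⅘ = 0)
d(W) = -2 + W²
y(z) = z² (y(z) = z*z + 0 = z² + 0 = z²)
(y(U(d(4), 8)) + 13199) - 12612 = ((-2 + 4²)² + 13199) - 12612 = ((-2 + 16)² + 13199) - 12612 = (14² + 13199) - 12612 = (196 + 13199) - 12612 = 13395 - 12612 = 783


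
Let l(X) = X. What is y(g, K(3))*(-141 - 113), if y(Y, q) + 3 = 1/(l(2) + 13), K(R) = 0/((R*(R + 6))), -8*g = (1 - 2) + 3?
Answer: 11176/15 ≈ 745.07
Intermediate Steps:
g = -¼ (g = -((1 - 2) + 3)/8 = -(-1 + 3)/8 = -⅛*2 = -¼ ≈ -0.25000)
K(R) = 0 (K(R) = 0/((R*(6 + R))) = 0*(1/(R*(6 + R))) = 0)
y(Y, q) = -44/15 (y(Y, q) = -3 + 1/(2 + 13) = -3 + 1/15 = -44/15)
y(g, K(3))*(-141 - 113) = -44*(-141 - 113)/15 = -44/15*(-254) = 11176/15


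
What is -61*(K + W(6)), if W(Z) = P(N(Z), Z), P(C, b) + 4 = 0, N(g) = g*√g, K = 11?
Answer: -427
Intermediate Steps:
N(g) = g^(3/2)
P(C, b) = -4 (P(C, b) = -4 + 0 = -4)
W(Z) = -4
-61*(K + W(6)) = -61*(11 - 4) = -61*7 = -427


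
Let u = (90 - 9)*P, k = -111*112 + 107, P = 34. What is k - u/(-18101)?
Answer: -223092071/18101 ≈ -12325.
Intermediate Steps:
k = -12325 (k = -12432 + 107 = -12325)
u = 2754 (u = (90 - 9)*34 = 81*34 = 2754)
k - u/(-18101) = -12325 - 2754/(-18101) = -12325 - 2754*(-1)/18101 = -12325 - 1*(-2754/18101) = -12325 + 2754/18101 = -223092071/18101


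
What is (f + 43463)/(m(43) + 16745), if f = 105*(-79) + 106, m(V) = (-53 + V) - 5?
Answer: 17637/8365 ≈ 2.1084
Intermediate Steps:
m(V) = -58 + V
f = -8189 (f = -8295 + 106 = -8189)
(f + 43463)/(m(43) + 16745) = (-8189 + 43463)/((-58 + 43) + 16745) = 35274/(-15 + 16745) = 35274/16730 = 35274*(1/16730) = 17637/8365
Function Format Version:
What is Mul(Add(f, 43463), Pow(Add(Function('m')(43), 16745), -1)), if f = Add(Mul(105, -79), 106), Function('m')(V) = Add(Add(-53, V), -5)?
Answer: Rational(17637, 8365) ≈ 2.1084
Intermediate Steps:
Function('m')(V) = Add(-58, V)
f = -8189 (f = Add(-8295, 106) = -8189)
Mul(Add(f, 43463), Pow(Add(Function('m')(43), 16745), -1)) = Mul(Add(-8189, 43463), Pow(Add(Add(-58, 43), 16745), -1)) = Mul(35274, Pow(Add(-15, 16745), -1)) = Mul(35274, Pow(16730, -1)) = Mul(35274, Rational(1, 16730)) = Rational(17637, 8365)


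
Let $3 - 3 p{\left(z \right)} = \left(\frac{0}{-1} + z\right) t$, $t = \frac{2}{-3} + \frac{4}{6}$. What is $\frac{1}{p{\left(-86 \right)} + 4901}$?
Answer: $\frac{1}{4902} \approx 0.000204$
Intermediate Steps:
$t = 0$ ($t = 2 \left(- \frac{1}{3}\right) + 4 \cdot \frac{1}{6} = - \frac{2}{3} + \frac{2}{3} = 0$)
$p{\left(z \right)} = 1$ ($p{\left(z \right)} = 1 - \frac{\left(\frac{0}{-1} + z\right) 0}{3} = 1 - \frac{\left(0 \left(-1\right) + z\right) 0}{3} = 1 - \frac{\left(0 + z\right) 0}{3} = 1 - \frac{z 0}{3} = 1 - 0 = 1 + 0 = 1$)
$\frac{1}{p{\left(-86 \right)} + 4901} = \frac{1}{1 + 4901} = \frac{1}{4902}$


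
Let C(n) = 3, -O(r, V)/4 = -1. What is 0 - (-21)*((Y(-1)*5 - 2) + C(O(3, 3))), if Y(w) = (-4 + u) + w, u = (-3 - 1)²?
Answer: 1176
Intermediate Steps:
u = 16 (u = (-4)² = 16)
O(r, V) = 4 (O(r, V) = -4*(-1) = 4)
Y(w) = 12 + w (Y(w) = (-4 + 16) + w = 12 + w)
0 - (-21)*((Y(-1)*5 - 2) + C(O(3, 3))) = 0 - (-21)*(((12 - 1)*5 - 2) + 3) = 0 - (-21)*((11*5 - 2) + 3) = 0 - (-21)*((55 - 2) + 3) = 0 - (-21)*(53 + 3) = 0 - (-21)*56 = 0 - 21*(-56) = 0 + 1176 = 1176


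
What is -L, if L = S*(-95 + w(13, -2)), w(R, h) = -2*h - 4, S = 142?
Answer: 13490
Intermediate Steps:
w(R, h) = -4 - 2*h
L = -13490 (L = 142*(-95 + (-4 - 2*(-2))) = 142*(-95 + (-4 + 4)) = 142*(-95 + 0) = 142*(-95) = -13490)
-L = -1*(-13490) = 13490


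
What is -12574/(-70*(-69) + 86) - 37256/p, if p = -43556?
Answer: -45565331/26765162 ≈ -1.7024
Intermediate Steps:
-12574/(-70*(-69) + 86) - 37256/p = -12574/(-70*(-69) + 86) - 37256/(-43556) = -12574/(4830 + 86) - 37256*(-1/43556) = -12574/4916 + 9314/10889 = -12574*1/4916 + 9314/10889 = -6287/2458 + 9314/10889 = -45565331/26765162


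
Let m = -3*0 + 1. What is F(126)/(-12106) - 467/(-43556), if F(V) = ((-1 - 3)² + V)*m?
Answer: -265725/263644468 ≈ -0.0010079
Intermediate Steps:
m = 1 (m = 0 + 1 = 1)
F(V) = 16 + V (F(V) = ((-1 - 3)² + V)*1 = ((-4)² + V)*1 = (16 + V)*1 = 16 + V)
F(126)/(-12106) - 467/(-43556) = (16 + 126)/(-12106) - 467/(-43556) = 142*(-1/12106) - 467*(-1/43556) = -71/6053 + 467/43556 = -265725/263644468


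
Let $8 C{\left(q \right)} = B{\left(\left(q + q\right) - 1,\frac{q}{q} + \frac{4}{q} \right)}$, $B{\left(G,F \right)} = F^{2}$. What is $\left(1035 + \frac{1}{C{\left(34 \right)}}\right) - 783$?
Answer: $\frac{93284}{361} \approx 258.4$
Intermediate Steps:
$C{\left(q \right)} = \frac{\left(1 + \frac{4}{q}\right)^{2}}{8}$ ($C{\left(q \right)} = \frac{\left(\frac{q}{q} + \frac{4}{q}\right)^{2}}{8} = \frac{\left(1 + \frac{4}{q}\right)^{2}}{8}$)
$\left(1035 + \frac{1}{C{\left(34 \right)}}\right) - 783 = \left(1035 + \frac{1}{\frac{1}{8} \cdot \frac{1}{1156} \left(4 + 34\right)^{2}}\right) - 783 = \left(1035 + \frac{1}{\frac{1}{8} \cdot \frac{1}{1156} \cdot 38^{2}}\right) - 783 = \left(1035 + \frac{1}{\frac{1}{8} \cdot \frac{1}{1156} \cdot 1444}\right) - 783 = \left(1035 + \frac{1}{\frac{361}{2312}}\right) - 783 = \left(1035 + \frac{2312}{361}\right) - 783 = \frac{375947}{361} - 783 = \frac{93284}{361}$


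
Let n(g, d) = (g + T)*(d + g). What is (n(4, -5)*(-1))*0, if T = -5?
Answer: 0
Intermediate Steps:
n(g, d) = (-5 + g)*(d + g) (n(g, d) = (g - 5)*(d + g) = (-5 + g)*(d + g))
(n(4, -5)*(-1))*0 = ((4² - 5*(-5) - 5*4 - 5*4)*(-1))*0 = ((16 + 25 - 20 - 20)*(-1))*0 = (1*(-1))*0 = -1*0 = 0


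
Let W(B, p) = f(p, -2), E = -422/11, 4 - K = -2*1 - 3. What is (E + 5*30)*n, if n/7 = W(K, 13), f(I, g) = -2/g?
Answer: 8596/11 ≈ 781.45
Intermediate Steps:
K = 9 (K = 4 - (-2*1 - 3) = 4 - (-2 - 3) = 4 - 1*(-5) = 4 + 5 = 9)
E = -422/11 (E = -422*1/11 = -422/11 ≈ -38.364)
W(B, p) = 1 (W(B, p) = -2/(-2) = -2*(-1/2) = 1)
n = 7 (n = 7*1 = 7)
(E + 5*30)*n = (-422/11 + 5*30)*7 = (-422/11 + 150)*7 = (1228/11)*7 = 8596/11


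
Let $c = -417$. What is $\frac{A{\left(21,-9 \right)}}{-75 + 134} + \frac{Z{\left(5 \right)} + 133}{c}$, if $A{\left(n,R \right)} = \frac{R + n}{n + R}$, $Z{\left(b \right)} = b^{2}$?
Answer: $- \frac{8905}{24603} \approx -0.36195$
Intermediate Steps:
$A{\left(n,R \right)} = 1$ ($A{\left(n,R \right)} = \frac{R + n}{R + n} = 1$)
$\frac{A{\left(21,-9 \right)}}{-75 + 134} + \frac{Z{\left(5 \right)} + 133}{c} = 1 \frac{1}{-75 + 134} + \frac{5^{2} + 133}{-417} = 1 \cdot \frac{1}{59} + \left(25 + 133\right) \left(- \frac{1}{417}\right) = 1 \cdot \frac{1}{59} + 158 \left(- \frac{1}{417}\right) = \frac{1}{59} - \frac{158}{417} = - \frac{8905}{24603}$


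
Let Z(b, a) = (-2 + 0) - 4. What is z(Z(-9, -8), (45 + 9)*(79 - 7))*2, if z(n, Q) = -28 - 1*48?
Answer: -152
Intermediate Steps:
Z(b, a) = -6 (Z(b, a) = -2 - 4 = -6)
z(n, Q) = -76 (z(n, Q) = -28 - 48 = -76)
z(Z(-9, -8), (45 + 9)*(79 - 7))*2 = -76*2 = -152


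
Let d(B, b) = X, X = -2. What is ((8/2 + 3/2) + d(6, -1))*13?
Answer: 91/2 ≈ 45.500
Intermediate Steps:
d(B, b) = -2
((8/2 + 3/2) + d(6, -1))*13 = ((8/2 + 3/2) - 2)*13 = ((8*(1/2) + 3*(1/2)) - 2)*13 = ((4 + 3/2) - 2)*13 = (11/2 - 2)*13 = (7/2)*13 = 91/2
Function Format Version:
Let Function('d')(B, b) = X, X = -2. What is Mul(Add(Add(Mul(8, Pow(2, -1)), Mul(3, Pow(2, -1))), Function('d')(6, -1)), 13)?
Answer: Rational(91, 2) ≈ 45.500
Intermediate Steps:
Function('d')(B, b) = -2
Mul(Add(Add(Mul(8, Pow(2, -1)), Mul(3, Pow(2, -1))), Function('d')(6, -1)), 13) = Mul(Add(Add(Mul(8, Pow(2, -1)), Mul(3, Pow(2, -1))), -2), 13) = Mul(Add(Add(Mul(8, Rational(1, 2)), Mul(3, Rational(1, 2))), -2), 13) = Mul(Add(Add(4, Rational(3, 2)), -2), 13) = Mul(Add(Rational(11, 2), -2), 13) = Mul(Rational(7, 2), 13) = Rational(91, 2)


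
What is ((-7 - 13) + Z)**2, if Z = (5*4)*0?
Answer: 400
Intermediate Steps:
Z = 0 (Z = 20*0 = 0)
((-7 - 13) + Z)**2 = ((-7 - 13) + 0)**2 = (-20 + 0)**2 = (-20)**2 = 400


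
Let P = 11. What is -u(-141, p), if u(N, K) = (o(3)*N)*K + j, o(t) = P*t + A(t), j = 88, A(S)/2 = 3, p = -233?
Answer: -1281355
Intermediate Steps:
A(S) = 6 (A(S) = 2*3 = 6)
o(t) = 6 + 11*t (o(t) = 11*t + 6 = 6 + 11*t)
u(N, K) = 88 + 39*K*N (u(N, K) = ((6 + 11*3)*N)*K + 88 = ((6 + 33)*N)*K + 88 = (39*N)*K + 88 = 39*K*N + 88 = 88 + 39*K*N)
-u(-141, p) = -(88 + 39*(-233)*(-141)) = -(88 + 1281267) = -1*1281355 = -1281355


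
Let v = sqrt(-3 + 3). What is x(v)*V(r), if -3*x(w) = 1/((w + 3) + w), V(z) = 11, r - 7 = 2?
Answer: -11/9 ≈ -1.2222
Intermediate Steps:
r = 9 (r = 7 + 2 = 9)
v = 0 (v = sqrt(0) = 0)
x(w) = -1/(3*(3 + 2*w)) (x(w) = -1/(3*((w + 3) + w)) = -1/(3*((3 + w) + w)) = -1/(3*(3 + 2*w)))
x(v)*V(r) = -1/(9 + 6*0)*11 = -1/(9 + 0)*11 = -1/9*11 = -11/9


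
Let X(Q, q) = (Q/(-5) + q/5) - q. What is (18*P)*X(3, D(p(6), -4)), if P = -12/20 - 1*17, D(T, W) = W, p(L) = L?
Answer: -20592/25 ≈ -823.68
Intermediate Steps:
X(Q, q) = -4*q/5 - Q/5 (X(Q, q) = (Q*(-⅕) + q*(⅕)) - q = (-Q/5 + q/5) - q = -4*q/5 - Q/5)
P = -88/5 (P = -12*1/20 - 17 = -⅗ - 17 = -88/5 ≈ -17.600)
(18*P)*X(3, D(p(6), -4)) = (18*(-88/5))*(-⅘*(-4) - ⅕*3) = -1584*(16/5 - ⅗)/5 = -1584/5*13/5 = -20592/25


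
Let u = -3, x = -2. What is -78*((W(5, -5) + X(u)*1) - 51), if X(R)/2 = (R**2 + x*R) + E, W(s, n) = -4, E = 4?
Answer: 1326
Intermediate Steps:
X(R) = 8 - 4*R + 2*R**2 (X(R) = 2*((R**2 - 2*R) + 4) = 2*(4 + R**2 - 2*R) = 8 - 4*R + 2*R**2)
-78*((W(5, -5) + X(u)*1) - 51) = -78*((-4 + (8 - 4*(-3) + 2*(-3)**2)*1) - 51) = -78*((-4 + (8 + 12 + 2*9)*1) - 51) = -78*((-4 + (8 + 12 + 18)*1) - 51) = -78*((-4 + 38*1) - 51) = -78*((-4 + 38) - 51) = -78*(34 - 51) = -78*(-17) = 1326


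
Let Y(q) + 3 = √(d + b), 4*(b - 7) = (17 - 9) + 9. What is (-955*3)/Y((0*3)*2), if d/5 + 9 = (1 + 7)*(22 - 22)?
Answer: 3820/19 + 1910*I*√15/19 ≈ 201.05 + 389.34*I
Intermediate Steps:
b = 45/4 (b = 7 + ((17 - 9) + 9)/4 = 7 + (8 + 9)/4 = 7 + (¼)*17 = 7 + 17/4 = 45/4 ≈ 11.250)
d = -45 (d = -45 + 5*((1 + 7)*(22 - 22)) = -45 + 5*(8*0) = -45 + 5*0 = -45 + 0 = -45)
Y(q) = -3 + 3*I*√15/2 (Y(q) = -3 + √(-45 + 45/4) = -3 + √(-135/4) = -3 + 3*I*√15/2)
(-955*3)/Y((0*3)*2) = (-955*3)/(-3 + 3*I*√15/2) = -2865/(-3 + 3*I*√15/2)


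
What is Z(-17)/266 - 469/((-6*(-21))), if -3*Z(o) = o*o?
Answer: -4889/1197 ≈ -4.0844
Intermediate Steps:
Z(o) = -o**2/3 (Z(o) = -o*o/3 = -o**2/3)
Z(-17)/266 - 469/((-6*(-21))) = -1/3*(-17)**2/266 - 469/((-6*(-21))) = -1/3*289*(1/266) - 469/126 = -289/3*1/266 - 469*1/126 = -289/798 - 67/18 = -4889/1197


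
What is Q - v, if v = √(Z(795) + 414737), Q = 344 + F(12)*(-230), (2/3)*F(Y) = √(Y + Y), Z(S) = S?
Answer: 344 - 690*√6 - 2*√103883 ≈ -1990.8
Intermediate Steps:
F(Y) = 3*√2*√Y/2 (F(Y) = 3*√(Y + Y)/2 = 3*√(2*Y)/2 = 3*(√2*√Y)/2 = 3*√2*√Y/2)
Q = 344 - 690*√6 (Q = 344 + (3*√2*√12/2)*(-230) = 344 + (3*√2*(2*√3)/2)*(-230) = 344 + (3*√6)*(-230) = 344 - 690*√6 ≈ -1346.1)
v = 2*√103883 (v = √(795 + 414737) = √415532 = 2*√103883 ≈ 644.62)
Q - v = (344 - 690*√6) - 2*√103883 = 344 - 690*√6 - 2*√103883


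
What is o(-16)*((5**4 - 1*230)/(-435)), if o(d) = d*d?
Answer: -20224/87 ≈ -232.46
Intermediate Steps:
o(d) = d**2
o(-16)*((5**4 - 1*230)/(-435)) = (-16)**2*((5**4 - 1*230)/(-435)) = 256*((625 - 230)*(-1/435)) = 256*(395*(-1/435)) = 256*(-79/87) = -20224/87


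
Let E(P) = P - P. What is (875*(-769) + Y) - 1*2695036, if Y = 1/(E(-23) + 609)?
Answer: -2051057798/609 ≈ -3.3679e+6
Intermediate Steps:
E(P) = 0
Y = 1/609 (Y = 1/(0 + 609) = 1/609 ≈ 0.0016420)
(875*(-769) + Y) - 1*2695036 = (875*(-769) + 1/609) - 1*2695036 = (-672875 + 1/609) - 2695036 = -409780874/609 - 2695036 = -2051057798/609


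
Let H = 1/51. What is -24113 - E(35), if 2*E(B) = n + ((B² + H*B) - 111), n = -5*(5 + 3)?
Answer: -2514335/102 ≈ -24650.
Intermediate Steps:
H = 1/51 ≈ 0.019608
n = -40 (n = -5*8 = -40)
E(B) = -151/2 + B²/2 + B/102 (E(B) = (-40 + ((B² + B/51) - 111))/2 = (-40 + (-111 + B² + B/51))/2 = (-151 + B² + B/51)/2 = -151/2 + B²/2 + B/102)
-24113 - E(35) = -24113 - (-151/2 + (½)*35² + (1/102)*35) = -24113 - (-151/2 + (½)*1225 + 35/102) = -24113 - (-151/2 + 1225/2 + 35/102) = -24113 - 1*54809/102 = -24113 - 54809/102 = -2514335/102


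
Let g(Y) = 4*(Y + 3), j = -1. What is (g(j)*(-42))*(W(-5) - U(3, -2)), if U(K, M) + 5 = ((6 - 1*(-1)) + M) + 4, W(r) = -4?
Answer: 2688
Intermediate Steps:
U(K, M) = 6 + M (U(K, M) = -5 + (((6 - 1*(-1)) + M) + 4) = -5 + (((6 + 1) + M) + 4) = -5 + ((7 + M) + 4) = -5 + (11 + M) = 6 + M)
g(Y) = 12 + 4*Y (g(Y) = 4*(3 + Y) = 12 + 4*Y)
(g(j)*(-42))*(W(-5) - U(3, -2)) = ((12 + 4*(-1))*(-42))*(-4 - (6 - 2)) = ((12 - 4)*(-42))*(-4 - 1*4) = (8*(-42))*(-4 - 4) = -336*(-8) = 2688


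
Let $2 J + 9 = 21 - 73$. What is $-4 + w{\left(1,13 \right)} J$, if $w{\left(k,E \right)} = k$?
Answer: $- \frac{69}{2} \approx -34.5$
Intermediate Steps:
$J = - \frac{61}{2}$ ($J = - \frac{9}{2} + \frac{21 - 73}{2} = - \frac{9}{2} + \frac{1}{2} \left(-52\right) = - \frac{9}{2} - 26 = - \frac{61}{2} \approx -30.5$)
$-4 + w{\left(1,13 \right)} J = -4 + 1 \left(- \frac{61}{2}\right) = -4 - \frac{61}{2} = - \frac{69}{2}$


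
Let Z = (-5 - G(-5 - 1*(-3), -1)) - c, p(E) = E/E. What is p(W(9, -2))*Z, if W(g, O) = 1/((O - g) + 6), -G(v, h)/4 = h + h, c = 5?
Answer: -18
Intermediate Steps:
G(v, h) = -8*h (G(v, h) = -4*(h + h) = -8*h)
W(g, O) = 1/(6 + O - g)
p(E) = 1
Z = -18 (Z = (-5 - (-8)*(-1)) - 1*5 = (-5 - 1*8) - 5 = (-5 - 8) - 5 = -13 - 5 = -18)
p(W(9, -2))*Z = 1*(-18) = -18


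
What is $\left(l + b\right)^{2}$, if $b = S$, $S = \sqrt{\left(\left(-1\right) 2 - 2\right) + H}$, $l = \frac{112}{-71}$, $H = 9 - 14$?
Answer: $\frac{\left(112 - 213 i\right)^{2}}{5041} \approx -6.5116 - 9.4648 i$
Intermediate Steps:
$H = -5$
$l = - \frac{112}{71}$ ($l = 112 \left(- \frac{1}{71}\right) = - \frac{112}{71} \approx -1.5775$)
$S = 3 i$ ($S = \sqrt{\left(\left(-1\right) 2 - 2\right) - 5} = \sqrt{\left(-2 - 2\right) - 5} = \sqrt{-4 - 5} = \sqrt{-9} = 3 i \approx 3.0 i$)
$b = 3 i \approx 3.0 i$
$\left(l + b\right)^{2} = \left(- \frac{112}{71} + 3 i\right)^{2}$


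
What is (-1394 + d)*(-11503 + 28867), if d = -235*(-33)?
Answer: 110452404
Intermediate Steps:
d = 7755
(-1394 + d)*(-11503 + 28867) = (-1394 + 7755)*(-11503 + 28867) = 6361*17364 = 110452404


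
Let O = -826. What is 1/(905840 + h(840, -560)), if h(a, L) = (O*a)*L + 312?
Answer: 1/389456552 ≈ 2.5677e-9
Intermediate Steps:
h(a, L) = 312 - 826*L*a (h(a, L) = (-826*a)*L + 312 = -826*L*a + 312 = 312 - 826*L*a)
1/(905840 + h(840, -560)) = 1/(905840 + (312 - 826*(-560)*840)) = 1/(905840 + (312 + 388550400)) = 1/(905840 + 388550712) = 1/389456552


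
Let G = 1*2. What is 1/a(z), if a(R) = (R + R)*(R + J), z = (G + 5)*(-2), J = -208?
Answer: 1/6216 ≈ 0.00016088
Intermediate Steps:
G = 2
z = -14 (z = (2 + 5)*(-2) = 7*(-2) = -14)
a(R) = 2*R*(-208 + R) (a(R) = (R + R)*(R - 208) = (2*R)*(-208 + R) = 2*R*(-208 + R))
1/a(z) = 1/(2*(-14)*(-208 - 14)) = 1/(2*(-14)*(-222)) = 1/6216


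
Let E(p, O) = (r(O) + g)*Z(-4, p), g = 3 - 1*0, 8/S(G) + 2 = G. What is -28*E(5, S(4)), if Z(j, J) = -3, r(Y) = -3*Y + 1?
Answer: -672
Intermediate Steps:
r(Y) = 1 - 3*Y
S(G) = 8/(-2 + G)
g = 3 (g = 3 + 0 = 3)
E(p, O) = -12 + 9*O (E(p, O) = ((1 - 3*O) + 3)*(-3) = (4 - 3*O)*(-3) = -12 + 9*O)
-28*E(5, S(4)) = -28*(-12 + 9*(8/(-2 + 4))) = -28*(-12 + 9*(8/2)) = -28*(-12 + 9*(8*(1/2))) = -28*(-12 + 9*4) = -28*(-12 + 36) = -28*24 = -672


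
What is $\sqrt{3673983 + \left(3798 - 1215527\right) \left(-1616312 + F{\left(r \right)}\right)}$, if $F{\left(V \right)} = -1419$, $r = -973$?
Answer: $\sqrt{1960255240882} \approx 1.4001 \cdot 10^{6}$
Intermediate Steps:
$\sqrt{3673983 + \left(3798 - 1215527\right) \left(-1616312 + F{\left(r \right)}\right)} = \sqrt{3673983 + \left(3798 - 1215527\right) \left(-1616312 - 1419\right)} = \sqrt{3673983 - -1960251566899} = \sqrt{3673983 + 1960251566899} = \sqrt{1960255240882}$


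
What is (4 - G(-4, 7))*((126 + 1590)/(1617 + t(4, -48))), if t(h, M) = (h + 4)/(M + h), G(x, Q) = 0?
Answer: 75504/17785 ≈ 4.2454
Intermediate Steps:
t(h, M) = (4 + h)/(M + h)
(4 - G(-4, 7))*((126 + 1590)/(1617 + t(4, -48))) = (4 - 1*0)*((126 + 1590)/(1617 + (4 + 4)/(-48 + 4))) = (4 + 0)*(1716/(1617 + 8/(-44))) = 4*(1716/(1617 - 1/44*8)) = 4*(1716/(1617 - 2/11)) = 4*(1716/(17785/11)) = 4*(1716*(11/17785)) = 4*(18876/17785) = 75504/17785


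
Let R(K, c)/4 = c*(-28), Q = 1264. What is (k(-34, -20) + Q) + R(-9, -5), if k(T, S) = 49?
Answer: 1873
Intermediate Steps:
R(K, c) = -112*c (R(K, c) = 4*(c*(-28)) = 4*(-28*c) = -112*c)
(k(-34, -20) + Q) + R(-9, -5) = (49 + 1264) - 112*(-5) = 1313 + 560 = 1873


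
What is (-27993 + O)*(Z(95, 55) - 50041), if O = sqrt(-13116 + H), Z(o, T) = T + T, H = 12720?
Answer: 1397718483 - 299586*I*sqrt(11) ≈ 1.3977e+9 - 9.9361e+5*I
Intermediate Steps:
Z(o, T) = 2*T
O = 6*I*sqrt(11) (O = sqrt(-13116 + 12720) = sqrt(-396) = 6*I*sqrt(11) ≈ 19.9*I)
(-27993 + O)*(Z(95, 55) - 50041) = (-27993 + 6*I*sqrt(11))*(2*55 - 50041) = (-27993 + 6*I*sqrt(11))*(110 - 50041) = (-27993 + 6*I*sqrt(11))*(-49931) = 1397718483 - 299586*I*sqrt(11)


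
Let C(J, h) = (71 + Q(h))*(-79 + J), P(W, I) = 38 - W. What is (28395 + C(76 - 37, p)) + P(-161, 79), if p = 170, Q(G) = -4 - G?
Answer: 32714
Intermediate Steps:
C(J, h) = (-79 + J)*(67 - h) (C(J, h) = (71 + (-4 - h))*(-79 + J) = (67 - h)*(-79 + J) = (-79 + J)*(67 - h))
(28395 + C(76 - 37, p)) + P(-161, 79) = (28395 + (-5293 + 67*(76 - 37) + 79*170 - 1*(76 - 37)*170)) + (38 - 1*(-161)) = (28395 + (-5293 + 67*39 + 13430 - 1*39*170)) + (38 + 161) = (28395 + (-5293 + 2613 + 13430 - 6630)) + 199 = (28395 + 4120) + 199 = 32515 + 199 = 32714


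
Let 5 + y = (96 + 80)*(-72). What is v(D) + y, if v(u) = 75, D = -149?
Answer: -12602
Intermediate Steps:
y = -12677 (y = -5 + (96 + 80)*(-72) = -5 + 176*(-72) = -5 - 12672 = -12677)
v(D) + y = 75 - 12677 = -12602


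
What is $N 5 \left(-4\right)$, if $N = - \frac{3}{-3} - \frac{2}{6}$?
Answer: $- \frac{40}{3} \approx -13.333$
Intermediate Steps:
$N = \frac{2}{3}$ ($N = \left(-3\right) \left(- \frac{1}{3}\right) - \frac{1}{3} = 1 - \frac{1}{3} = \frac{2}{3} \approx 0.66667$)
$N 5 \left(-4\right) = \frac{2}{3} \cdot 5 \left(-4\right) = \frac{10}{3} \left(-4\right) = - \frac{40}{3}$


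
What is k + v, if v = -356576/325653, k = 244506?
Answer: 79623755842/325653 ≈ 2.4451e+5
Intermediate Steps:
v = -356576/325653 (v = -356576*1/325653 = -356576/325653 ≈ -1.0950)
k + v = 244506 - 356576/325653 = 79623755842/325653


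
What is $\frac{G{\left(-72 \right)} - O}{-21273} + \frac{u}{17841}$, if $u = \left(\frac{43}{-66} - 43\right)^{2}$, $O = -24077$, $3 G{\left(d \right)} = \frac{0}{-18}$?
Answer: $- \frac{564861421513}{551079873036} \approx -1.025$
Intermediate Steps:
$G{\left(d \right)} = 0$ ($G{\left(d \right)} = \frac{0 \frac{1}{-18}}{3} = \frac{0 \left(- \frac{1}{18}\right)}{3} = \frac{1}{3} \cdot 0 = 0$)
$u = \frac{8300161}{4356}$ ($u = \left(43 \left(- \frac{1}{66}\right) - 43\right)^{2} = \left(- \frac{43}{66} - 43\right)^{2} = \left(- \frac{2881}{66}\right)^{2} = \frac{8300161}{4356} \approx 1905.5$)
$\frac{G{\left(-72 \right)} - O}{-21273} + \frac{u}{17841} = \frac{0 - -24077}{-21273} + \frac{8300161}{4356 \cdot 17841} = \left(0 + 24077\right) \left(- \frac{1}{21273}\right) + \frac{8300161}{4356} \cdot \frac{1}{17841} = 24077 \left(- \frac{1}{21273}\right) + \frac{8300161}{77715396} = - \frac{24077}{21273} + \frac{8300161}{77715396} = - \frac{564861421513}{551079873036}$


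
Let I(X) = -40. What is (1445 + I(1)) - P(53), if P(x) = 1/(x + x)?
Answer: 148929/106 ≈ 1405.0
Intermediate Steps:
P(x) = 1/(2*x)
(1445 + I(1)) - P(53) = (1445 - 40) - 1/(2*53) = 1405 - 1/(2*53) = 1405 - 1*1/106 = 1405 - 1/106 = 148929/106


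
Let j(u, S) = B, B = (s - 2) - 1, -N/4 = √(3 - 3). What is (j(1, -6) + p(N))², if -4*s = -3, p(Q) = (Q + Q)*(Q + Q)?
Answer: 81/16 ≈ 5.0625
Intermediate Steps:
N = 0 (N = -4*√(3 - 3) = -4*√0 = -4*0 = 0)
p(Q) = 4*Q² (p(Q) = (2*Q)*(2*Q) = 4*Q²)
s = ¾ (s = -¼*(-3) = ¾ ≈ 0.75000)
B = -9/4 (B = (¾ - 2) - 1 = -5/4 - 1 = -9/4 ≈ -2.2500)
j(u, S) = -9/4
(j(1, -6) + p(N))² = (-9/4 + 4*0²)² = (-9/4 + 4*0)² = (-9/4 + 0)² = (-9/4)² = 81/16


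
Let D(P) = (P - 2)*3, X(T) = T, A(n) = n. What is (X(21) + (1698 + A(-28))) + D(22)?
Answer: 1751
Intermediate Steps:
D(P) = -6 + 3*P (D(P) = (-2 + P)*3 = -6 + 3*P)
(X(21) + (1698 + A(-28))) + D(22) = (21 + (1698 - 28)) + (-6 + 3*22) = (21 + 1670) + (-6 + 66) = 1691 + 60 = 1751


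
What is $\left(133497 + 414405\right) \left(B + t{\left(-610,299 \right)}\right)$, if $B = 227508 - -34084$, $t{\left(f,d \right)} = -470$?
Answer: $143069266044$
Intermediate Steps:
$B = 261592$ ($B = 227508 + 34084 = 261592$)
$\left(133497 + 414405\right) \left(B + t{\left(-610,299 \right)}\right) = \left(133497 + 414405\right) \left(261592 - 470\right) = 547902 \cdot 261122 = 143069266044$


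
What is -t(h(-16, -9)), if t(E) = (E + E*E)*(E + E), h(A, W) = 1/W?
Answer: -16/729 ≈ -0.021948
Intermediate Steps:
t(E) = 2*E*(E + E²) (t(E) = (E + E²)*(2*E) = 2*E*(E + E²))
-t(h(-16, -9)) = -2*(1/(-9))²*(1 + 1/(-9)) = -2*(-⅑)²*(1 - ⅑) = -2*8/(81*9) = -1*16/729 = -16/729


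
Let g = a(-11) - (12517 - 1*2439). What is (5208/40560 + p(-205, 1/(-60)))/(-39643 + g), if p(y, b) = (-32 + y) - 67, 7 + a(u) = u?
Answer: 513543/84058910 ≈ 0.0061093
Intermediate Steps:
a(u) = -7 + u
p(y, b) = -99 + y
g = -10096 (g = (-7 - 11) - (12517 - 1*2439) = -18 - (12517 - 2439) = -18 - 1*10078 = -18 - 10078 = -10096)
(5208/40560 + p(-205, 1/(-60)))/(-39643 + g) = (5208/40560 + (-99 - 205))/(-39643 - 10096) = (5208*(1/40560) - 304)/(-49739) = (217/1690 - 304)*(-1/49739) = -513543/1690*(-1/49739) = 513543/84058910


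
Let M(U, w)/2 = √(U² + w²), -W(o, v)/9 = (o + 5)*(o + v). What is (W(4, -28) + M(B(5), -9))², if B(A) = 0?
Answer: 3849444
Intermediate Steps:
W(o, v) = -9*(5 + o)*(o + v) (W(o, v) = -9*(o + 5)*(o + v) = -9*(5 + o)*(o + v))
M(U, w) = 2*√(U² + w²)
(W(4, -28) + M(B(5), -9))² = ((-45*4 - 45*(-28) - 9*4² - 9*4*(-28)) + 2*√(0² + (-9)²))² = ((-180 + 1260 - 9*16 + 1008) + 2*√(0 + 81))² = ((-180 + 1260 - 144 + 1008) + 2*√81)² = (1944 + 2*9)² = (1944 + 18)² = 1962² = 3849444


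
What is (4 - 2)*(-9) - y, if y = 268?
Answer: -286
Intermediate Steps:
(4 - 2)*(-9) - y = (4 - 2)*(-9) - 1*268 = 2*(-9) - 268 = -18 - 268 = -286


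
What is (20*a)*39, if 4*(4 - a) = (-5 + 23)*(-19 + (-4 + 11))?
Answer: 45240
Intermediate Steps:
a = 58 (a = 4 - (-5 + 23)*(-19 + (-4 + 11))/4 = 4 - 9*(-19 + 7)/2 = 4 - 9*(-12)/2 = 4 - 1/4*(-216) = 4 + 54 = 58)
(20*a)*39 = (20*58)*39 = 1160*39 = 45240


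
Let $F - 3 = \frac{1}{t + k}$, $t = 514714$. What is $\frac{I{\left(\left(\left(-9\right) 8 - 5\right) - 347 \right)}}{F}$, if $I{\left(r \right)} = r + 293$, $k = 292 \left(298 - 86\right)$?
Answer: $- \frac{576618}{13205} \approx -43.667$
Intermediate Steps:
$k = 61904$ ($k = 292 \cdot 212 = 61904$)
$F = \frac{1729855}{576618}$ ($F = 3 + \frac{1}{514714 + 61904} = 3 + \frac{1}{576618} = \frac{1729855}{576618} \approx 3.0$)
$I{\left(r \right)} = 293 + r$
$\frac{I{\left(\left(\left(-9\right) 8 - 5\right) - 347 \right)}}{F} = \frac{293 - 424}{\frac{1729855}{576618}} = \left(293 - 424\right) \frac{576618}{1729855} = \left(-131\right) \frac{576618}{1729855} = - \frac{576618}{13205}$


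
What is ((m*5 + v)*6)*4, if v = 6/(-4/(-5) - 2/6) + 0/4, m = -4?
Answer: -1200/7 ≈ -171.43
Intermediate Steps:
v = 90/7 (v = 6/(-4*(-⅕) - 2*⅙) + 0*(¼) = 6/(⅘ - ⅓) + 0 = 6/(7/15) + 0 = 6*(15/7) + 0 = 90/7 + 0 = 90/7 ≈ 12.857)
((m*5 + v)*6)*4 = ((-4*5 + 90/7)*6)*4 = ((-20 + 90/7)*6)*4 = -50/7*6*4 = -300/7*4 = -1200/7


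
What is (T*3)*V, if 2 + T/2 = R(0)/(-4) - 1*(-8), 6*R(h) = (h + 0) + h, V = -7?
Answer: -252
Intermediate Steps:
R(h) = h/3 (R(h) = ((h + 0) + h)/6 = (h + h)/6 = (2*h)/6 = h/3)
T = 12 (T = -4 + 2*(((1/3)*0)/(-4) - 1*(-8)) = -4 + 2*(0*(-1/4) + 8) = -4 + 2*(0 + 8) = -4 + 2*8 = -4 + 16 = 12)
(T*3)*V = (12*3)*(-7) = 36*(-7) = -252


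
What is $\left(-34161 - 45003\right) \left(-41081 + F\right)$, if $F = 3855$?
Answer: $2946959064$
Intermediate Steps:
$\left(-34161 - 45003\right) \left(-41081 + F\right) = \left(-34161 - 45003\right) \left(-41081 + 3855\right) = \left(-79164\right) \left(-37226\right) = 2946959064$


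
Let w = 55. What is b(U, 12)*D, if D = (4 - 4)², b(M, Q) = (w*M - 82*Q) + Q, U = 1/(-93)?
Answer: 0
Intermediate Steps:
U = -1/93 ≈ -0.010753
b(M, Q) = -81*Q + 55*M (b(M, Q) = (55*M - 82*Q) + Q = (-82*Q + 55*M) + Q = -81*Q + 55*M)
D = 0 (D = 0² = 0)
b(U, 12)*D = (-81*12 + 55*(-1/93))*0 = (-972 - 55/93)*0 = -90451/93*0 = 0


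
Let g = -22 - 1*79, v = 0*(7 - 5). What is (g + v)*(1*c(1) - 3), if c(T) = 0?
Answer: 303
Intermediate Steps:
v = 0 (v = 0*2 = 0)
g = -101 (g = -22 - 79 = -101)
(g + v)*(1*c(1) - 3) = (-101 + 0)*(1*0 - 3) = -101*(0 - 3) = -101*(-3) = 303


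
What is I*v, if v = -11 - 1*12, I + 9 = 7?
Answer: 46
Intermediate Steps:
I = -2 (I = -9 + 7 = -2)
v = -23 (v = -11 - 12 = -23)
I*v = -2*(-23) = 46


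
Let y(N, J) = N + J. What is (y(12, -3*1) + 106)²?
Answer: 13225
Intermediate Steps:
y(N, J) = J + N
(y(12, -3*1) + 106)² = ((-3*1 + 12) + 106)² = ((-3 + 12) + 106)² = (9 + 106)² = 115² = 13225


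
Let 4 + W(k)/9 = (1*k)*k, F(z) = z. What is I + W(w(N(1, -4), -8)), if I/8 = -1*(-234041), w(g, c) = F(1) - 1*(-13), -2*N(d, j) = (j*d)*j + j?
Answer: 1874056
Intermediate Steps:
N(d, j) = -j/2 - d*j²/2 (N(d, j) = -((j*d)*j + j)/2 = -((d*j)*j + j)/2 = -(d*j² + j)/2 = -(j + d*j²)/2 = -j/2 - d*j²/2)
w(g, c) = 14 (w(g, c) = 1 - 1*(-13) = 1 + 13 = 14)
I = 1872328 (I = 8*(-1*(-234041)) = 8*234041 = 1872328)
W(k) = -36 + 9*k² (W(k) = -36 + 9*((1*k)*k) = -36 + 9*(k*k) = -36 + 9*k²)
I + W(w(N(1, -4), -8)) = 1872328 + (-36 + 9*14²) = 1872328 + (-36 + 9*196) = 1872328 + (-36 + 1764) = 1872328 + 1728 = 1874056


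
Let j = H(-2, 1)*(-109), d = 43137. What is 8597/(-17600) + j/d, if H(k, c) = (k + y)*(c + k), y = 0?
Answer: -374685589/759211200 ≈ -0.49352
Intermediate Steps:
H(k, c) = k*(c + k) (H(k, c) = (k + 0)*(c + k) = k*(c + k))
j = -218 (j = -2*(1 - 2)*(-109) = -2*(-1)*(-109) = 2*(-109) = -218)
8597/(-17600) + j/d = 8597/(-17600) - 218/43137 = 8597*(-1/17600) - 218*1/43137 = -8597/17600 - 218/43137 = -374685589/759211200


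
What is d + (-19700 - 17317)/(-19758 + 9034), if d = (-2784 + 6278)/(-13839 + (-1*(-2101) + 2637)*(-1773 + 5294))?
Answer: 88151602837/25536385588 ≈ 3.4520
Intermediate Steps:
d = 3494/16668659 (d = 3494/(-13839 + (2101 + 2637)*3521) = 3494/(-13839 + 4738*3521) = 3494/(-13839 + 16682498) = 3494/16668659 ≈ 0.00020961)
d + (-19700 - 17317)/(-19758 + 9034) = 3494/16668659 + (-19700 - 17317)/(-19758 + 9034) = 3494/16668659 - 37017/(-10724) = 3494/16668659 - 37017*(-1/10724) = 3494/16668659 + 37017/10724 = 88151602837/25536385588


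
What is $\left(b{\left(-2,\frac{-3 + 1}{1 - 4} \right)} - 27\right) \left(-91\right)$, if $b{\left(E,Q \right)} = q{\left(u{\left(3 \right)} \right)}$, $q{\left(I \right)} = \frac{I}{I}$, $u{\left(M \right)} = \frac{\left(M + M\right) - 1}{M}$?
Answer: $2366$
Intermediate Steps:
$u{\left(M \right)} = \frac{-1 + 2 M}{M}$ ($u{\left(M \right)} = \frac{2 M - 1}{M} = \frac{-1 + 2 M}{M}$)
$q{\left(I \right)} = 1$
$b{\left(E,Q \right)} = 1$
$\left(b{\left(-2,\frac{-3 + 1}{1 - 4} \right)} - 27\right) \left(-91\right) = \left(1 - 27\right) \left(-91\right) = \left(-26\right) \left(-91\right) = 2366$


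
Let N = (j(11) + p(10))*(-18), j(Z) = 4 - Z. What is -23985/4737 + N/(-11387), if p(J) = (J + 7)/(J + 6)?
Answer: -729662565/143840584 ≈ -5.0727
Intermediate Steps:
p(J) = (7 + J)/(6 + J)
N = 855/8 (N = ((4 - 1*11) + (7 + 10)/(6 + 10))*(-18) = ((4 - 11) + 17/16)*(-18) = (-7 + (1/16)*17)*(-18) = (-7 + 17/16)*(-18) = -95/16*(-18) = 855/8 ≈ 106.88)
-23985/4737 + N/(-11387) = -23985/4737 + (855/8)/(-11387) = -23985*1/4737 + (855/8)*(-1/11387) = -7995/1579 - 855/91096 = -729662565/143840584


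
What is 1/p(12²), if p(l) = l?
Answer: 1/144 ≈ 0.0069444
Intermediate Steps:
1/p(12²) = 1/(12²) = 1/144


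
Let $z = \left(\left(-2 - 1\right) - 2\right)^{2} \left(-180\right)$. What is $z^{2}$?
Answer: $20250000$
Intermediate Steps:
$z = -4500$ ($z = \left(-3 - 2\right)^{2} \left(-180\right) = \left(-5\right)^{2} \left(-180\right) = 25 \left(-180\right) = -4500$)
$z^{2} = \left(-4500\right)^{2} = 20250000$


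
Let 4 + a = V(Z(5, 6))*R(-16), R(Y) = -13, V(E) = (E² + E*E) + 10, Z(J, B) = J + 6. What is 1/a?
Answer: -1/3280 ≈ -0.00030488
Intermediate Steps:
Z(J, B) = 6 + J
V(E) = 10 + 2*E² (V(E) = (E² + E²) + 10 = 2*E² + 10 = 10 + 2*E²)
a = -3280 (a = -4 + (10 + 2*(6 + 5)²)*(-13) = -4 + (10 + 2*11²)*(-13) = -4 + (10 + 2*121)*(-13) = -4 + (10 + 242)*(-13) = -4 + 252*(-13) = -4 - 3276 = -3280)
1/a = 1/(-3280) = -1/3280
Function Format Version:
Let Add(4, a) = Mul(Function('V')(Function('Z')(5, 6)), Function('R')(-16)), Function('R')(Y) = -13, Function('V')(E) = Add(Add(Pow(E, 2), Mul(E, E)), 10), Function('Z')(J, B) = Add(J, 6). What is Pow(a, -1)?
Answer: Rational(-1, 3280) ≈ -0.00030488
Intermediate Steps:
Function('Z')(J, B) = Add(6, J)
Function('V')(E) = Add(10, Mul(2, Pow(E, 2))) (Function('V')(E) = Add(Add(Pow(E, 2), Pow(E, 2)), 10) = Add(Mul(2, Pow(E, 2)), 10) = Add(10, Mul(2, Pow(E, 2))))
a = -3280 (a = Add(-4, Mul(Add(10, Mul(2, Pow(Add(6, 5), 2))), -13)) = Add(-4, Mul(Add(10, Mul(2, Pow(11, 2))), -13)) = Add(-4, Mul(Add(10, Mul(2, 121)), -13)) = Add(-4, Mul(Add(10, 242), -13)) = Add(-4, Mul(252, -13)) = Add(-4, -3276) = -3280)
Pow(a, -1) = Pow(-3280, -1) = Rational(-1, 3280)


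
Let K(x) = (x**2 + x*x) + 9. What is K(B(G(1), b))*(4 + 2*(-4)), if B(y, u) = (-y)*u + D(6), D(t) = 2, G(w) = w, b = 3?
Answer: -44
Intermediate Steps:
B(y, u) = 2 - u*y (B(y, u) = (-y)*u + 2 = -u*y + 2 = 2 - u*y)
K(x) = 9 + 2*x**2 (K(x) = (x**2 + x**2) + 9 = 2*x**2 + 9 = 9 + 2*x**2)
K(B(G(1), b))*(4 + 2*(-4)) = (9 + 2*(2 - 1*3*1)**2)*(4 + 2*(-4)) = (9 + 2*(2 - 3)**2)*(4 - 8) = (9 + 2*(-1)**2)*(-4) = (9 + 2*1)*(-4) = (9 + 2)*(-4) = 11*(-4) = -44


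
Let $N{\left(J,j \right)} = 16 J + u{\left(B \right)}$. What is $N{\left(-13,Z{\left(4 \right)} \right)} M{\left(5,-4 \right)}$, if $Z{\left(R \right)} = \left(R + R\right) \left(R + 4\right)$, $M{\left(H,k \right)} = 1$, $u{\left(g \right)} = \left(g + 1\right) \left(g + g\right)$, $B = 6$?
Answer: $-124$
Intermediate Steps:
$u{\left(g \right)} = 2 g \left(1 + g\right)$ ($u{\left(g \right)} = \left(1 + g\right) 2 g = 2 g \left(1 + g\right)$)
$Z{\left(R \right)} = 2 R \left(4 + R\right)$
$N{\left(J,j \right)} = 84 + 16 J$ ($N{\left(J,j \right)} = 16 J + 2 \cdot 6 \left(1 + 6\right) = 16 J + 2 \cdot 6 \cdot 7 = 16 J + 84 = 84 + 16 J$)
$N{\left(-13,Z{\left(4 \right)} \right)} M{\left(5,-4 \right)} = \left(84 + 16 \left(-13\right)\right) 1 = \left(84 - 208\right) 1 = \left(-124\right) 1 = -124$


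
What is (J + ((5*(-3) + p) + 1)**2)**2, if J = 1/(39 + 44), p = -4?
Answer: 723233449/6889 ≈ 1.0498e+5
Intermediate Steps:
J = 1/83 ≈ 0.012048
(J + ((5*(-3) + p) + 1)**2)**2 = (1/83 + ((5*(-3) - 4) + 1)**2)**2 = (1/83 + ((-15 - 4) + 1)**2)**2 = (1/83 + (-19 + 1)**2)**2 = (1/83 + (-18)**2)**2 = (1/83 + 324)**2 = (26893/83)**2 = 723233449/6889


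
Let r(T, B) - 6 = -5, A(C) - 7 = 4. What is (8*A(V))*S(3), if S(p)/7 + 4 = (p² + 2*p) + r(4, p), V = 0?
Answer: 7392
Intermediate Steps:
A(C) = 11 (A(C) = 7 + 4 = 11)
r(T, B) = 1 (r(T, B) = 6 - 5 = 1)
S(p) = -21 + 7*p² + 14*p (S(p) = -28 + 7*((p² + 2*p) + 1) = -28 + 7*(1 + p² + 2*p) = -28 + (7 + 7*p² + 14*p) = -21 + 7*p² + 14*p)
(8*A(V))*S(3) = (8*11)*(-21 + 7*3² + 14*3) = 88*(-21 + 7*9 + 42) = 88*(-21 + 63 + 42) = 88*84 = 7392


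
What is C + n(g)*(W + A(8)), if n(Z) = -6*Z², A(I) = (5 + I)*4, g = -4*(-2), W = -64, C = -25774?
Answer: -21166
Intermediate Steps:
g = 8
A(I) = 20 + 4*I
C + n(g)*(W + A(8)) = -25774 + (-6*8²)*(-64 + (20 + 4*8)) = -25774 + (-6*64)*(-64 + (20 + 32)) = -25774 - 384*(-64 + 52) = -25774 - 384*(-12) = -25774 + 4608 = -21166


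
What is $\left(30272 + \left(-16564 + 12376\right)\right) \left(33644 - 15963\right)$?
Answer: $461191204$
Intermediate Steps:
$\left(30272 + \left(-16564 + 12376\right)\right) \left(33644 - 15963\right) = \left(30272 - 4188\right) 17681 = 26084 \cdot 17681 = 461191204$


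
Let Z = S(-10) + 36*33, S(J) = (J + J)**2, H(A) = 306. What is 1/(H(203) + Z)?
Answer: 1/1894 ≈ 0.00052798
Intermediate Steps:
S(J) = 4*J**2 (S(J) = (2*J)**2 = 4*J**2)
Z = 1588 (Z = 4*(-10)**2 + 36*33 = 4*100 + 1188 = 400 + 1188 = 1588)
1/(H(203) + Z) = 1/(306 + 1588) = 1/1894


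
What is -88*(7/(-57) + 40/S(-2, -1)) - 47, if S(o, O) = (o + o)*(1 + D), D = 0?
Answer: 48097/57 ≈ 843.81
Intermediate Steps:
S(o, O) = 2*o (S(o, O) = (o + o)*(1 + 0) = (2*o)*1 = 2*o)
-88*(7/(-57) + 40/S(-2, -1)) - 47 = -88*(7/(-57) + 40/((2*(-2)))) - 47 = -88*(7*(-1/57) + 40/(-4)) - 47 = -88*(-7/57 + 40*(-¼)) - 47 = -88*(-7/57 - 10) - 47 = -88*(-577/57) - 47 = 50776/57 - 47 = 48097/57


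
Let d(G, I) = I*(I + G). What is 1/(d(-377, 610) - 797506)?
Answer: -1/655376 ≈ -1.5258e-6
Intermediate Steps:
d(G, I) = I*(G + I)
1/(d(-377, 610) - 797506) = 1/(610*(-377 + 610) - 797506) = 1/(610*233 - 797506) = 1/(142130 - 797506) = 1/(-655376) = -1/655376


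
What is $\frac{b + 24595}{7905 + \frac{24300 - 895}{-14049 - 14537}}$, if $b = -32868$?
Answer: $- \frac{236491978}{225948925} \approx -1.0467$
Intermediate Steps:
$\frac{b + 24595}{7905 + \frac{24300 - 895}{-14049 - 14537}} = \frac{-32868 + 24595}{7905 + \frac{24300 - 895}{-14049 - 14537}} = - \frac{8273}{7905 + \frac{23405}{-28586}} = - \frac{8273}{7905 + 23405 \left(- \frac{1}{28586}\right)} = - \frac{8273}{7905 - \frac{23405}{28586}} = - \frac{8273}{\frac{225948925}{28586}} = \left(-8273\right) \frac{28586}{225948925} = - \frac{236491978}{225948925}$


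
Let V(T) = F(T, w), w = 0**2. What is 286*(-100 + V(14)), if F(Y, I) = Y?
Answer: -24596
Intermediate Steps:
w = 0
V(T) = T
286*(-100 + V(14)) = 286*(-100 + 14) = 286*(-86) = -24596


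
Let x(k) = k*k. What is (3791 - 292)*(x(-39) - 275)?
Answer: 4359754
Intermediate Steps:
x(k) = k**2
(3791 - 292)*(x(-39) - 275) = (3791 - 292)*((-39)**2 - 275) = 3499*(1521 - 275) = 3499*1246 = 4359754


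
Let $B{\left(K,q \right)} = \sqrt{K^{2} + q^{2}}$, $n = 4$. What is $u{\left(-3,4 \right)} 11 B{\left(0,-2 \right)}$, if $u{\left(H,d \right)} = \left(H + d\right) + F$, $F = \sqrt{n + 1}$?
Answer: $22 + 22 \sqrt{5} \approx 71.193$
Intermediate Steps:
$F = \sqrt{5}$ ($F = \sqrt{4 + 1} = \sqrt{5} \approx 2.2361$)
$u{\left(H,d \right)} = H + d + \sqrt{5}$ ($u{\left(H,d \right)} = \left(H + d\right) + \sqrt{5} = H + d + \sqrt{5}$)
$u{\left(-3,4 \right)} 11 B{\left(0,-2 \right)} = \left(-3 + 4 + \sqrt{5}\right) 11 \sqrt{0^{2} + \left(-2\right)^{2}} = \left(1 + \sqrt{5}\right) 11 \sqrt{0 + 4} = \left(11 + 11 \sqrt{5}\right) \sqrt{4} = \left(11 + 11 \sqrt{5}\right) 2 = 22 + 22 \sqrt{5}$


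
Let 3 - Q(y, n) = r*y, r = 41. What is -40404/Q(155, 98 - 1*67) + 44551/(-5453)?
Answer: -15666235/8659364 ≈ -1.8092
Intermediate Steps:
Q(y, n) = 3 - 41*y
-40404/Q(155, 98 - 1*67) + 44551/(-5453) = -40404/(3 - 41*155) + 44551/(-5453) = -40404/(3 - 6355) + 44551*(-1/5453) = -40404/(-6352) - 44551/5453 = -40404*(-1/6352) - 44551/5453 = 10101/1588 - 44551/5453 = -15666235/8659364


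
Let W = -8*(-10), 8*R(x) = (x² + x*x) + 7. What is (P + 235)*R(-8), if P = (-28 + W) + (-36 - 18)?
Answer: 31455/8 ≈ 3931.9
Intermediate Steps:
R(x) = 7/8 + x²/4 (R(x) = ((x² + x*x) + 7)/8 = ((x² + x²) + 7)/8 = (2*x² + 7)/8 = (7 + 2*x²)/8 = 7/8 + x²/4)
W = 80
P = -2 (P = (-28 + 80) + (-36 - 18) = 52 - 54 = -2)
(P + 235)*R(-8) = (-2 + 235)*(7/8 + (¼)*(-8)²) = 233*(7/8 + (¼)*64) = 233*(7/8 + 16) = 233*(135/8) = 31455/8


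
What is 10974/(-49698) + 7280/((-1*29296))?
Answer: -7117664/15166173 ≈ -0.46931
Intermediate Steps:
10974/(-49698) + 7280/((-1*29296)) = 10974*(-1/49698) + 7280/(-29296) = -1829/8283 + 7280*(-1/29296) = -1829/8283 - 455/1831 = -7117664/15166173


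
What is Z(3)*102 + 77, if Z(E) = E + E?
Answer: 689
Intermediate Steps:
Z(E) = 2*E
Z(3)*102 + 77 = (2*3)*102 + 77 = 6*102 + 77 = 612 + 77 = 689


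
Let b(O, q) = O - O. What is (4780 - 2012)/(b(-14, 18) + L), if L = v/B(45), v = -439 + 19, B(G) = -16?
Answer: 11072/105 ≈ 105.45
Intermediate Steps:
v = -420
b(O, q) = 0
L = 105/4 (L = -420/(-16) = -420*(-1/16) = 105/4 ≈ 26.250)
(4780 - 2012)/(b(-14, 18) + L) = (4780 - 2012)/(0 + 105/4) = 2768/(105/4) = 2768*(4/105) = 11072/105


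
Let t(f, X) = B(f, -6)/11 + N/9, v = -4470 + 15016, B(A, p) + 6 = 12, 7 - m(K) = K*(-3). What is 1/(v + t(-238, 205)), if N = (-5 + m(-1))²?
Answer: 99/1044119 ≈ 9.4817e-5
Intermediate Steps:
m(K) = 7 + 3*K (m(K) = 7 - K*(-3) = 7 - (-3)*K = 7 + 3*K)
B(A, p) = 6 (B(A, p) = -6 + 12 = 6)
N = 1 (N = (-5 + (7 + 3*(-1)))² = (-5 + (7 - 3))² = (-5 + 4)² = (-1)² = 1)
v = 10546
t(f, X) = 65/99 (t(f, X) = 6/11 + 1/9 = 6*(1/11) + 1*(⅑) = 6/11 + ⅑ = 65/99)
1/(v + t(-238, 205)) = 1/(10546 + 65/99) = 1/(1044119/99) = 99/1044119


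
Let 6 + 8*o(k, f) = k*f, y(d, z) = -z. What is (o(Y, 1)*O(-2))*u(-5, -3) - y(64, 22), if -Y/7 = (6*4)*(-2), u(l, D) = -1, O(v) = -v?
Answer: -121/2 ≈ -60.500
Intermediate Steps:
Y = 336 (Y = -7*6*4*(-2) = -168*(-2) = -7*(-48) = 336)
o(k, f) = -¾ + f*k/8 (o(k, f) = -¾ + (k*f)/8 = -¾ + (f*k)/8 = -¾ + f*k/8)
(o(Y, 1)*O(-2))*u(-5, -3) - y(64, 22) = ((-¾ + (⅛)*1*336)*(-1*(-2)))*(-1) - (-1)*22 = ((-¾ + 42)*2)*(-1) - 1*(-22) = ((165/4)*2)*(-1) + 22 = (165/2)*(-1) + 22 = -165/2 + 22 = -121/2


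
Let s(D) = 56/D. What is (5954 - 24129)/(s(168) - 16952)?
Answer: 10905/10171 ≈ 1.0722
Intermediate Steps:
(5954 - 24129)/(s(168) - 16952) = (5954 - 24129)/(56/168 - 16952) = -18175/(56*(1/168) - 16952) = -18175/(⅓ - 16952) = -18175/(-50855/3) = -18175*(-3/50855) = 10905/10171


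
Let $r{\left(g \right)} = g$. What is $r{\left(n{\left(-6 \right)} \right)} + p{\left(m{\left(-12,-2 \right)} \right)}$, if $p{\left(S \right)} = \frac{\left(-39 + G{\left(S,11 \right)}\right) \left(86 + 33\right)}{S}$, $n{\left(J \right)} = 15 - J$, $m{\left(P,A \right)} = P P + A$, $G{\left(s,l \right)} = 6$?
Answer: $- \frac{945}{142} \approx -6.6549$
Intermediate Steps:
$m{\left(P,A \right)} = A + P^{2}$ ($m{\left(P,A \right)} = P^{2} + A = A + P^{2}$)
$p{\left(S \right)} = - \frac{3927}{S}$ ($p{\left(S \right)} = \frac{\left(-39 + 6\right) \left(86 + 33\right)}{S} = \frac{\left(-33\right) 119}{S} = - \frac{3927}{S}$)
$r{\left(n{\left(-6 \right)} \right)} + p{\left(m{\left(-12,-2 \right)} \right)} = \left(15 - -6\right) - \frac{3927}{-2 + \left(-12\right)^{2}} = \left(15 + 6\right) - \frac{3927}{-2 + 144} = 21 - \frac{3927}{142} = - \frac{945}{142}$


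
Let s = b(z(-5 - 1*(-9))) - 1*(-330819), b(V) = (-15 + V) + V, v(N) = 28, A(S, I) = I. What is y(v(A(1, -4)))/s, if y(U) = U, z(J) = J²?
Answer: 7/82709 ≈ 8.4634e-5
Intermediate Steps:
b(V) = -15 + 2*V
s = 330836 (s = (-15 + 2*(-5 - 1*(-9))²) - 1*(-330819) = (-15 + 2*(-5 + 9)²) + 330819 = (-15 + 2*4²) + 330819 = (-15 + 2*16) + 330819 = (-15 + 32) + 330819 = 17 + 330819 = 330836)
y(v(A(1, -4)))/s = 28/330836 = 28*(1/330836) = 7/82709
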